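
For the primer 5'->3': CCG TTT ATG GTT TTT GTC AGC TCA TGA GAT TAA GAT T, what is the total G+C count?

Counting bases: T=16, C=5, G=8, A=8
Total G or C: 8 + 5 = 13

13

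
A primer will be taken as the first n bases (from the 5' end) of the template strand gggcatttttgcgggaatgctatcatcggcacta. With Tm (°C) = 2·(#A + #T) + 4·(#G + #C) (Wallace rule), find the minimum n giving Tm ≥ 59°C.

First 19 bases: GGGCATTTTTGCGGGAATG → Tm = 58°C (< 59°C)
First 20 bases: GGGCATTTTTGCGGGAATGC → Tm = 62°C (≥ 59°C)
Each additional base adds 2°C (A/T) or 4°C (G/C), so Tm is non-decreasing in n; n = 20 is the first length to reach 59°C.

n = 20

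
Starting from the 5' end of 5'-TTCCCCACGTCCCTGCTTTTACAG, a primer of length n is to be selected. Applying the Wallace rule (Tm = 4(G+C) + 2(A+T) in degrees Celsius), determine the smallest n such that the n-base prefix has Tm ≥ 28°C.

First 8 bases: TTCCCCAC → Tm = 26°C (< 28°C)
First 9 bases: TTCCCCACG → Tm = 30°C (≥ 28°C)
Since every base adds ≥2°C, Tm only increases with n, so the threshold is first crossed at n = 9.

n = 9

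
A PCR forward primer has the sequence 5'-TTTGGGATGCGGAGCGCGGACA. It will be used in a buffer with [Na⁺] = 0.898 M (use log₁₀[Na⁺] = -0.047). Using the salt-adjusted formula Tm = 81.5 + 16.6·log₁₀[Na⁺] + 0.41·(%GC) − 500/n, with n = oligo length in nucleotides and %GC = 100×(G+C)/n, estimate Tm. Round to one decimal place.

84.1°C

Length n = 22. T=4, G=10, C=4, A=4
G+C = 14, so %GC = 14/22 × 100 = 63.636%
Salt term: 16.6 × (-0.047) = -0.78
GC term: 0.41 × 63.636 = 26.091; length term: −500/22 = −22.727
Tm = 81.5 + (-0.78) + 26.091 − 22.727 = 84.084 → 84.1°C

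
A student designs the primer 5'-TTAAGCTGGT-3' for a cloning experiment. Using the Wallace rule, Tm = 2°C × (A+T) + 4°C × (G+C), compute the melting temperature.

28°C

Counting bases: A=2, T=4, C=1, G=3
AT pairs contribute 6, GC pairs contribute 4.
Tm = 2×6 + 4×4 = 28°C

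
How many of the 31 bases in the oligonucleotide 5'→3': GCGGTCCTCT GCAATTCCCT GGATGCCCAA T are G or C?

A=5, T=8, G=7, C=11
G+C = 7 + 11 = 18

18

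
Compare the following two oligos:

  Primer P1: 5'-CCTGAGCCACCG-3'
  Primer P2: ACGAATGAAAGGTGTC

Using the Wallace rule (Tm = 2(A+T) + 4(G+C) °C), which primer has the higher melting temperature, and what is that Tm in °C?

Primer P1: A+T=3, G+C=9 → Tm = 2(3)+4(9) = 42°C
Primer P2: A+T=9, G+C=7 → Tm = 2(9)+4(7) = 46°C
42°C vs 46°C → primer P2 is higher.

Primer P2, 46°C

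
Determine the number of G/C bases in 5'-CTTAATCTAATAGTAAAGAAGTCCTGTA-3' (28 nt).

Scanning the sequence gives T=9, C=4, A=11, G=4.
Total G or C: 4 + 4 = 8

8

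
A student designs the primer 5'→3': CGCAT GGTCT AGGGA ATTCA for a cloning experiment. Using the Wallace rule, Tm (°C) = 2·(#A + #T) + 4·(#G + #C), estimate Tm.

60°C

T=5, A=5, G=6, C=4
So N_AT = 10 and N_GC = 10.
Tm = 4·10 + 2·10 = 40 + 20 = 60°C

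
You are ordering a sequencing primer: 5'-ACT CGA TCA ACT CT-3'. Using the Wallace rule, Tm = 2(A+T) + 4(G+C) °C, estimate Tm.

40°C

Base counts: T=4, C=5, A=4, G=1
So N_AT = 8 and N_GC = 6.
Tm = 2×8 + 4×6 = 40°C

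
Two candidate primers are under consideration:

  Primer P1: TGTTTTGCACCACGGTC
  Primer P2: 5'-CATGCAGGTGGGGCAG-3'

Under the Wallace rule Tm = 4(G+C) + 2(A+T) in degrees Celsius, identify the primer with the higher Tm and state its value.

Primer P1: A+T=8, G+C=9 → Tm = 2(8)+4(9) = 52°C
Primer P2: A+T=5, G+C=11 → Tm = 2(5)+4(11) = 54°C
52°C vs 54°C → primer P2 is higher.

Primer P2, 54°C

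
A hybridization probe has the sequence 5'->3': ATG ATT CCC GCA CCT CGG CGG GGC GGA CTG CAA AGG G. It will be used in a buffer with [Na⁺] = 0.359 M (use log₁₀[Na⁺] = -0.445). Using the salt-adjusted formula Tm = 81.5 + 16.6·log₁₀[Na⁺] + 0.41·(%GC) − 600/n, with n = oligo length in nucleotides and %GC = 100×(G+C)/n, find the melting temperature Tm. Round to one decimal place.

85.6°C

Length n = 37. Base counts: A=7, C=11, G=14, T=5
G+C = 25, so %GC = 25/37 × 100 = 67.568%
Salt term: 16.6 × (-0.445) = -7.387
GC term: 0.41 × 67.568 = 27.703; length term: −600/37 = −16.216
Tm = 81.5 + (-7.387) + 27.703 − 16.216 = 85.6 → 85.6°C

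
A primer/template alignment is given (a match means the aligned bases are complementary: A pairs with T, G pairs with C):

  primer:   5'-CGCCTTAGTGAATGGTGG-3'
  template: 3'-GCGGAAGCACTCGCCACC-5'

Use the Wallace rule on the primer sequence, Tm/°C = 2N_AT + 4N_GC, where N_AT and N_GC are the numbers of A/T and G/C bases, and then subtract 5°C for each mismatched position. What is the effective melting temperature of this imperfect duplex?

Primer base counts: A=3, T=5, G=7, C=3 → A+T=8, G+C=10
Perfect-match Tm = 2(8) + 4(10) = 16 + 40 = 56°C
Mismatches (positions where the bases are not complementary): 3 (at positions 7, 12, 13)
Effective Tm = 56 − 3×5 = 56 − 15 = 41°C

41°C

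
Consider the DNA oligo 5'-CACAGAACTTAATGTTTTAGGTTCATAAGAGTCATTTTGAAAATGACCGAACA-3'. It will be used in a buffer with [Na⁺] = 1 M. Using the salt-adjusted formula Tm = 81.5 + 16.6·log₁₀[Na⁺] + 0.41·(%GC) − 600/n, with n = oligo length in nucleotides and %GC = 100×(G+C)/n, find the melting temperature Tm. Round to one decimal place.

83.3°C

Length n = 53. T=16, A=20, C=8, G=9
G+C = 17, so %GC = 17/53 × 100 = 32.075%
Salt term: 16.6 × (0) = 0
GC term: 0.41 × 32.075 = 13.151; length term: −600/53 = −11.321
Tm = 81.5 + (0) + 13.151 − 11.321 = 83.33 → 83.3°C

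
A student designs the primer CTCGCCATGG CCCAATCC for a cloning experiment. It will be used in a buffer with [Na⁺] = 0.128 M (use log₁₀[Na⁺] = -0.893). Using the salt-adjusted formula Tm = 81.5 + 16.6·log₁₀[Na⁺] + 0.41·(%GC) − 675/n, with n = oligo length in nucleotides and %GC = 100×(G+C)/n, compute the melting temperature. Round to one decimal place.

56.5°C

Length n = 18. Scanning the sequence gives G=3, A=3, C=9, T=3.
G+C = 12, so %GC = 12/18 × 100 = 66.667%
Salt term: 16.6 × (-0.893) = -14.824
GC term: 0.41 × 66.667 = 27.333; length term: −675/18 = −37.5
Tm = 81.5 + (-14.824) + 27.333 − 37.5 = 56.509 → 56.5°C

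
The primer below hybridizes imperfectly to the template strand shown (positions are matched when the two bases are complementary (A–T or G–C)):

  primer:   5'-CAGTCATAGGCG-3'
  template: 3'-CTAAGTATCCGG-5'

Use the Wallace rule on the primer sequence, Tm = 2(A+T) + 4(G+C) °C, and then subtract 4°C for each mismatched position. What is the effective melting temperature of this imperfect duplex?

26°C

Primer base counts: A=3, T=2, G=4, C=3 → A+T=5, G+C=7
Perfect-match Tm = 2(5) + 4(7) = 10 + 28 = 38°C
Mismatches (positions where the bases are not complementary): 3 (at positions 1, 3, 12)
Effective Tm = 38 − 3×4 = 38 − 12 = 26°C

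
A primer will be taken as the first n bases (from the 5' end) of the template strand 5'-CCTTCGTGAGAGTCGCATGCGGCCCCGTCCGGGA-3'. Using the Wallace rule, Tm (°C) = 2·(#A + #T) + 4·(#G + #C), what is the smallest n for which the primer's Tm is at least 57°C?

First 18 bases: CCTTCGTGAGAGTCGCAT → Tm = 56°C (< 57°C)
First 19 bases: CCTTCGTGAGAGTCGCATG → Tm = 60°C (≥ 57°C)
Each additional base adds 2°C (A/T) or 4°C (G/C), so Tm is non-decreasing in n; n = 19 is the first length to reach 57°C.

n = 19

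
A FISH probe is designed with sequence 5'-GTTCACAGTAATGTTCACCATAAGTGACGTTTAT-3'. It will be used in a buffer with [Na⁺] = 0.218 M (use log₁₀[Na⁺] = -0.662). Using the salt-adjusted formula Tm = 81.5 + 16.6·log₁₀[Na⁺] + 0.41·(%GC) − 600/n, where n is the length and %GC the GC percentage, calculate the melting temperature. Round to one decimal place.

Length n = 34. Scanning the sequence gives C=6, A=10, G=6, T=12.
G+C = 12, so %GC = 12/34 × 100 = 35.294%
Salt term: 16.6 × (-0.662) = -10.989
GC term: 0.41 × 35.294 = 14.471; length term: −600/34 = −17.647
Tm = 81.5 + (-10.989) + 14.471 − 17.647 = 67.335 → 67.3°C

67.3°C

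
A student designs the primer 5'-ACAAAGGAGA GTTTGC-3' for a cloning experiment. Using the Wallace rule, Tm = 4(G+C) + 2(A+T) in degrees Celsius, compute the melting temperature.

Counting bases: G=5, C=2, T=3, A=6
A+T = 9, G+C = 7
Tm = 2×9 + 4×7 = 46°C

46°C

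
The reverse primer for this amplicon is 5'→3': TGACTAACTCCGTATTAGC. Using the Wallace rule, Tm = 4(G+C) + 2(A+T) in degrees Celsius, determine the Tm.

54°C

Base counts: T=6, A=5, C=5, G=3
AT pairs contribute 11, GC pairs contribute 8.
Tm = 2×11 + 4×8 = 54°C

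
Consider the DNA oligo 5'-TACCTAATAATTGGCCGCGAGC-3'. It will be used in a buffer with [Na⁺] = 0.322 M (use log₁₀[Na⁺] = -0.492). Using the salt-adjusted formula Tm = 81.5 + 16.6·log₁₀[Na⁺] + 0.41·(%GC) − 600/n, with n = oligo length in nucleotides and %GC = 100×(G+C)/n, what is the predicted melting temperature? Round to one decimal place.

Length n = 22. Scanning the sequence gives C=6, A=6, G=5, T=5.
G+C = 11, so %GC = 11/22 × 100 = 50%
Salt term: 16.6 × (-0.492) = -8.167
GC term: 0.41 × 50 = 20.5; length term: −600/22 = −27.273
Tm = 81.5 + (-8.167) + 20.5 − 27.273 = 66.56 → 66.6°C

66.6°C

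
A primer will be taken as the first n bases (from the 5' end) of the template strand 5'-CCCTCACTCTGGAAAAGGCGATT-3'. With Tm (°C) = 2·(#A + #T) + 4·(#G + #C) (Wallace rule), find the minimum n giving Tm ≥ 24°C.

First 6 bases: CCCTCA → Tm = 20°C (< 24°C)
First 7 bases: CCCTCAC → Tm = 24°C (≥ 24°C)
Since every base adds ≥2°C, Tm only increases with n, so the threshold is first crossed at n = 7.

n = 7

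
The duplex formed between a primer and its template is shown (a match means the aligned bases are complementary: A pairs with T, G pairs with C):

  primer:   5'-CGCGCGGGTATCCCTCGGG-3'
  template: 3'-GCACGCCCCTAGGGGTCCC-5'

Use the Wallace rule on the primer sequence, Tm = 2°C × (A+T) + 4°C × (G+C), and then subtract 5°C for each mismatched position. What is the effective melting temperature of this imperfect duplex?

48°C

Primer base counts: A=1, T=3, G=8, C=7 → A+T=4, G+C=15
Perfect-match Tm = 2(4) + 4(15) = 8 + 60 = 68°C
Mismatches (positions where the bases are not complementary): 4 (at positions 3, 9, 15, 16)
Effective Tm = 68 − 4×5 = 68 − 20 = 48°C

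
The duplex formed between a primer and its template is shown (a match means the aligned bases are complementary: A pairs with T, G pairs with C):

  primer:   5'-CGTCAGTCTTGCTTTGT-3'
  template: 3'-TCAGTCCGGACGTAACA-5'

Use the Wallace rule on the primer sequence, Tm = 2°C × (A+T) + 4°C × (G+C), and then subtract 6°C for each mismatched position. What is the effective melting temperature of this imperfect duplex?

Primer base counts: A=1, T=8, G=4, C=4 → A+T=9, G+C=8
Perfect-match Tm = 2(9) + 4(8) = 18 + 32 = 50°C
Mismatches (positions where the bases are not complementary): 4 (at positions 1, 7, 9, 13)
Effective Tm = 50 − 4×6 = 50 − 24 = 26°C

26°C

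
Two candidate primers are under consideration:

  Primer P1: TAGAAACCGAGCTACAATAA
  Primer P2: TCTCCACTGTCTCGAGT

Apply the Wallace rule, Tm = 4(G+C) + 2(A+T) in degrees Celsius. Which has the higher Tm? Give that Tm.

Primer P1: A+T=13, G+C=7 → Tm = 2(13)+4(7) = 54°C
Primer P2: A+T=8, G+C=9 → Tm = 2(8)+4(9) = 52°C
54°C vs 52°C → primer P1 is higher.

Primer P1, 54°C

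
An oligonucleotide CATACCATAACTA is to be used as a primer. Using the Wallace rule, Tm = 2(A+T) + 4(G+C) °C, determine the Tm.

Counting bases: C=4, A=6, G=0, T=3
A+T = 9, G+C = 4
Tm = 4·4 + 2·9 = 16 + 18 = 34°C

34°C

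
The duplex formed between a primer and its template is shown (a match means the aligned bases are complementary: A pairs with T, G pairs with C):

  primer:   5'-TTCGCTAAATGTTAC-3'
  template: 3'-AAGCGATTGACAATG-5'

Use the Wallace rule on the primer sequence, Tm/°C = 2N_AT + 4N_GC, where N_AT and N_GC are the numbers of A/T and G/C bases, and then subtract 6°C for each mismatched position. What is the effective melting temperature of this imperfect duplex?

Primer base counts: A=4, T=6, G=2, C=3 → A+T=10, G+C=5
Perfect-match Tm = 2(10) + 4(5) = 20 + 20 = 40°C
Mismatches (positions where the bases are not complementary): 1 (at position 9)
Effective Tm = 40 − 1×6 = 40 − 6 = 34°C

34°C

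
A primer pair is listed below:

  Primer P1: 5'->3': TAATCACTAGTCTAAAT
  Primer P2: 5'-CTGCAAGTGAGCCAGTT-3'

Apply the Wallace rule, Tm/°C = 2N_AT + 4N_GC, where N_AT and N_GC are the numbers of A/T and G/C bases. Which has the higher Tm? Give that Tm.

Primer P1: A+T=13, G+C=4 → Tm = 2(13)+4(4) = 42°C
Primer P2: A+T=8, G+C=9 → Tm = 2(8)+4(9) = 52°C
42°C vs 52°C → primer P2 is higher.

Primer P2, 52°C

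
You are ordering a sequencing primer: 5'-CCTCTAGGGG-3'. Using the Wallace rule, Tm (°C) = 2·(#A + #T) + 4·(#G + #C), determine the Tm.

Scanning the sequence gives T=2, G=4, C=3, A=1.
A+T = 3, G+C = 7
Tm = 4·7 + 2·3 = 28 + 6 = 34°C

34°C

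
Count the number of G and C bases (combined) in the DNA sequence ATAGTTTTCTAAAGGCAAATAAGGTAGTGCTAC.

Scanning the sequence gives C=4, A=12, G=7, T=10.
Total G or C: 7 + 4 = 11

11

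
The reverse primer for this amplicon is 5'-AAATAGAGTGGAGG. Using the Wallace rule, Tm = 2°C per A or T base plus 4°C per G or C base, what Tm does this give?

40°C

Base counts: C=0, A=6, G=6, T=2
A+T = 8, G+C = 6
Tm = 2(8) + 4(6) = 16 + 24 = 40°C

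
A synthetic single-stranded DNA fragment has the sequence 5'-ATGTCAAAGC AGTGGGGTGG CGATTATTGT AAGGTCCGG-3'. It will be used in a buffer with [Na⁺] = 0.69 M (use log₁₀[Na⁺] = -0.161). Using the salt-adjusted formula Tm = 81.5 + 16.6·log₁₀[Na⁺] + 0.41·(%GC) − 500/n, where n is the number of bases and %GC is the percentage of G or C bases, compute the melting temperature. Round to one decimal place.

Length n = 39. Counting bases: C=5, T=10, G=15, A=9
G+C = 20, so %GC = 20/39 × 100 = 51.282%
Salt term: 16.6 × (-0.161) = -2.673
GC term: 0.41 × 51.282 = 21.026; length term: −500/39 = −12.821
Tm = 81.5 + (-2.673) + 21.026 − 12.821 = 87.032 → 87.0°C

87.0°C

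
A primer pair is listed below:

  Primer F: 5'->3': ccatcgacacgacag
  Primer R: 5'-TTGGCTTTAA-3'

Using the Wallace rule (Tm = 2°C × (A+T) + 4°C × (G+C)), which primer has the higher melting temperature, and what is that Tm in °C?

Primer F, 48°C

Primer F: A+T=6, G+C=9 → Tm = 2(6)+4(9) = 48°C
Primer R: A+T=7, G+C=3 → Tm = 2(7)+4(3) = 26°C
48°C vs 26°C → primer F is higher.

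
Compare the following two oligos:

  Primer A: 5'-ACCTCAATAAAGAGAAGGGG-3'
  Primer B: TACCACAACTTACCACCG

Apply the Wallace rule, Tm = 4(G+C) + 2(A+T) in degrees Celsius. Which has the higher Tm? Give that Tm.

Primer A: A+T=11, G+C=9 → Tm = 2(11)+4(9) = 58°C
Primer B: A+T=9, G+C=9 → Tm = 2(9)+4(9) = 54°C
58°C vs 54°C → primer A is higher.

Primer A, 58°C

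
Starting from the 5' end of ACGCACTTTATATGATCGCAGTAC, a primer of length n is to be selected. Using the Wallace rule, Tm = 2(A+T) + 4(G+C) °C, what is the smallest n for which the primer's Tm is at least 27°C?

First 9 bases: ACGCACTTT → Tm = 26°C (< 27°C)
First 10 bases: ACGCACTTTA → Tm = 28°C (≥ 27°C)
Each additional base adds 2°C (A/T) or 4°C (G/C), so Tm is non-decreasing in n; n = 10 is the first length to reach 27°C.

n = 10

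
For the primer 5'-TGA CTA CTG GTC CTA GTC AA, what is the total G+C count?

Base counts: C=5, G=4, A=5, T=6
G+C = 4 + 5 = 9

9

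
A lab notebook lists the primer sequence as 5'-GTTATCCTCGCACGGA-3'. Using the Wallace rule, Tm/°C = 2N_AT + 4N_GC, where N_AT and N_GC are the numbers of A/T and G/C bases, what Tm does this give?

50°C

T=4, C=5, A=3, G=4
AT pairs contribute 7, GC pairs contribute 9.
Tm = 2(7) + 4(9) = 14 + 36 = 50°C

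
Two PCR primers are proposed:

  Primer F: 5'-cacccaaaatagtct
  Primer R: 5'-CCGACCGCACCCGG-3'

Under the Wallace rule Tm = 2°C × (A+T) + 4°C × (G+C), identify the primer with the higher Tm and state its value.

Primer F: A+T=9, G+C=6 → Tm = 2(9)+4(6) = 42°C
Primer R: A+T=2, G+C=12 → Tm = 2(2)+4(12) = 52°C
42°C vs 52°C → primer R is higher.

Primer R, 52°C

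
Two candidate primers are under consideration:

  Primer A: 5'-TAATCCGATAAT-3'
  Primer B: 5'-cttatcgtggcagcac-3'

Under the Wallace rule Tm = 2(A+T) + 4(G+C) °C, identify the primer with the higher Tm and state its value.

Primer B, 50°C

Primer A: A+T=9, G+C=3 → Tm = 2(9)+4(3) = 30°C
Primer B: A+T=7, G+C=9 → Tm = 2(7)+4(9) = 50°C
30°C vs 50°C → primer B is higher.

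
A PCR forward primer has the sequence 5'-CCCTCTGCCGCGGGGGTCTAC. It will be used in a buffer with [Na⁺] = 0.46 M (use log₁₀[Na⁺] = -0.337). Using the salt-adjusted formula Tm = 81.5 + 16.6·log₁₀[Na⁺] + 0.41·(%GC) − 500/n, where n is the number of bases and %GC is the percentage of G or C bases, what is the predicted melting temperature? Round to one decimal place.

Length n = 21. Base counts: C=9, G=7, T=4, A=1
G+C = 16, so %GC = 16/21 × 100 = 76.19%
Salt term: 16.6 × (-0.337) = -5.594
GC term: 0.41 × 76.19 = 31.238; length term: −500/21 = −23.81
Tm = 81.5 + (-5.594) + 31.238 − 23.81 = 83.334 → 83.3°C

83.3°C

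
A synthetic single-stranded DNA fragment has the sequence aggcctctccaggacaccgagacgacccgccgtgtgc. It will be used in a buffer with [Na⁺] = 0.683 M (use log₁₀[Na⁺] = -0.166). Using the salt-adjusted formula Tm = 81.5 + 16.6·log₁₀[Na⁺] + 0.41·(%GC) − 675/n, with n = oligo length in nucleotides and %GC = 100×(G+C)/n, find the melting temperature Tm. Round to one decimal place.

Length n = 37. Base counts: G=11, T=4, A=7, C=15
G+C = 26, so %GC = 26/37 × 100 = 70.27%
Salt term: 16.6 × (-0.166) = -2.756
GC term: 0.41 × 70.27 = 28.811; length term: −675/37 = −18.243
Tm = 81.5 + (-2.756) + 28.811 − 18.243 = 89.312 → 89.3°C

89.3°C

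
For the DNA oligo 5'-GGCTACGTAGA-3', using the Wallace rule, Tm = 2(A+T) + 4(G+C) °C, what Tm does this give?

Base counts: T=2, A=3, G=4, C=2
A+T = 5, G+C = 6
Tm = 2(5) + 4(6) = 10 + 24 = 34°C

34°C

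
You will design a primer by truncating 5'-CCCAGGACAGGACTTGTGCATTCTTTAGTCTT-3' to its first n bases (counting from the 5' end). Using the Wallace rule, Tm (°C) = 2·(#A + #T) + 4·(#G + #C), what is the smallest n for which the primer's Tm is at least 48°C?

n = 15

First 14 bases: CCCAGGACAGGACT → Tm = 46°C (< 48°C)
First 15 bases: CCCAGGACAGGACTT → Tm = 48°C (≥ 48°C)
Since every base adds ≥2°C, Tm only increases with n, so the threshold is first crossed at n = 15.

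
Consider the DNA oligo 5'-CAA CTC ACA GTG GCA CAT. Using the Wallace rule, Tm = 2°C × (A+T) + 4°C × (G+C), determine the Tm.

Scanning the sequence gives T=3, C=6, A=6, G=3.
So N_AT = 9 and N_GC = 9.
Tm = 2×9 + 4×9 = 54°C

54°C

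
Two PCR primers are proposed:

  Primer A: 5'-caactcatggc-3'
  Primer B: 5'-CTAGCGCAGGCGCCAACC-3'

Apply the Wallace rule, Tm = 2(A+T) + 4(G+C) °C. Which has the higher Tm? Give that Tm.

Primer A: A+T=5, G+C=6 → Tm = 2(5)+4(6) = 34°C
Primer B: A+T=5, G+C=13 → Tm = 2(5)+4(13) = 62°C
34°C vs 62°C → primer B is higher.

Primer B, 62°C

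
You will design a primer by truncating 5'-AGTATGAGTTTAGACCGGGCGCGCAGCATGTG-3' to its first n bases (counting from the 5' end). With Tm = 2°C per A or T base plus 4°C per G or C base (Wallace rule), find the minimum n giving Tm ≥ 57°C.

n = 20

First 19 bases: AGTATGAGTTTAGACCGGG → Tm = 56°C (< 57°C)
First 20 bases: AGTATGAGTTTAGACCGGGC → Tm = 60°C (≥ 57°C)
Each additional base adds 2°C (A/T) or 4°C (G/C), so Tm is non-decreasing in n; n = 20 is the first length to reach 57°C.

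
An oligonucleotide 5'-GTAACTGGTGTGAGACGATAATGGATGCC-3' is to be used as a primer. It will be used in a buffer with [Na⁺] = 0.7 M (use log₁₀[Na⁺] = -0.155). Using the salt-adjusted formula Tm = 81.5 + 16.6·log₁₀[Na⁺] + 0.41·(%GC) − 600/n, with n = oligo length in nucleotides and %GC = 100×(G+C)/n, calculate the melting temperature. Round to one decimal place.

Length n = 29. Base counts: T=7, G=10, A=8, C=4
G+C = 14, so %GC = 14/29 × 100 = 48.276%
Salt term: 16.6 × (-0.155) = -2.573
GC term: 0.41 × 48.276 = 19.793; length term: −600/29 = −20.69
Tm = 81.5 + (-2.573) + 19.793 − 20.69 = 78.03 → 78.0°C

78.0°C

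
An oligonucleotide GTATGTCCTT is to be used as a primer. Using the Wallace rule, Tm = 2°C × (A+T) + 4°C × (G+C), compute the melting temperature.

28°C

Counting bases: C=2, A=1, G=2, T=5
A+T = 6, G+C = 4
Tm = 2(6) + 4(4) = 12 + 16 = 28°C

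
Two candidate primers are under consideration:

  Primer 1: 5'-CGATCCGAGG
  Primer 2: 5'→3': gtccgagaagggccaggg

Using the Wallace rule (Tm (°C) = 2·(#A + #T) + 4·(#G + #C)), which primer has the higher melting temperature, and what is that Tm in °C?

Primer 1: A+T=3, G+C=7 → Tm = 2(3)+4(7) = 34°C
Primer 2: A+T=5, G+C=13 → Tm = 2(5)+4(13) = 62°C
34°C vs 62°C → primer 2 is higher.

Primer 2, 62°C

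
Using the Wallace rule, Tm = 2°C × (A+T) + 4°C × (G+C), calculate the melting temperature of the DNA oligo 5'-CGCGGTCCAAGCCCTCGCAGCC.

Scanning the sequence gives T=2, G=6, A=3, C=11.
A+T = 5, G+C = 17
Tm = 4·17 + 2·5 = 68 + 10 = 78°C

78°C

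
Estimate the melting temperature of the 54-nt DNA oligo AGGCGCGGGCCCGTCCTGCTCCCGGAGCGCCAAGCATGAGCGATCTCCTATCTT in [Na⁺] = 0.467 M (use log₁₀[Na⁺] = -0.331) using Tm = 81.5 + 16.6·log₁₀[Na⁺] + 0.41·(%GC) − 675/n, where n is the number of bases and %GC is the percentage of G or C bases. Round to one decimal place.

90.8°C

Length n = 54. Counting bases: A=8, T=10, G=16, C=20
G+C = 36, so %GC = 36/54 × 100 = 66.667%
Salt term: 16.6 × (-0.331) = -5.495
GC term: 0.41 × 66.667 = 27.333; length term: −675/54 = −12.5
Tm = 81.5 + (-5.495) + 27.333 − 12.5 = 90.838 → 90.8°C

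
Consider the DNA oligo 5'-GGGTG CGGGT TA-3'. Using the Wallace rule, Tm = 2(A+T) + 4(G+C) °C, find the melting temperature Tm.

40°C

Base counts: C=1, A=1, T=3, G=7
So N_AT = 4 and N_GC = 8.
Tm = 2×4 + 4×8 = 40°C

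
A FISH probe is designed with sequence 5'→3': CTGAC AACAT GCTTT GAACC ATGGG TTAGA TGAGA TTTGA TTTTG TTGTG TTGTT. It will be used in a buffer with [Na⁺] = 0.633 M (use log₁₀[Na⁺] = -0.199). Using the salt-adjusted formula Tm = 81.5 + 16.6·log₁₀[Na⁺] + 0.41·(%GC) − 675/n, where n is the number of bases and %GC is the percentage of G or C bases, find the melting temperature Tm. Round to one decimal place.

Length n = 55. Counting bases: C=6, G=14, T=23, A=12
G+C = 20, so %GC = 20/55 × 100 = 36.364%
Salt term: 16.6 × (-0.199) = -3.303
GC term: 0.41 × 36.364 = 14.909; length term: −675/55 = −12.273
Tm = 81.5 + (-3.303) + 14.909 − 12.273 = 80.833 → 80.8°C

80.8°C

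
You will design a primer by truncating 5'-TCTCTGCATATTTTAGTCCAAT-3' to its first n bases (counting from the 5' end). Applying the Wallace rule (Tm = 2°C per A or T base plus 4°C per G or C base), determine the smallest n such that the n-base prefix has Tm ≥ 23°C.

First 7 bases: TCTCTGC → Tm = 22°C (< 23°C)
First 8 bases: TCTCTGCA → Tm = 24°C (≥ 23°C)
Each additional base adds 2°C (A/T) or 4°C (G/C), so Tm is non-decreasing in n; n = 8 is the first length to reach 23°C.

n = 8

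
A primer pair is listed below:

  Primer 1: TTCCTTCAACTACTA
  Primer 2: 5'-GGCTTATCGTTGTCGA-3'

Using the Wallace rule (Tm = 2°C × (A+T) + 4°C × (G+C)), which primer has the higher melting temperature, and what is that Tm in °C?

Primer 2, 48°C

Primer 1: A+T=10, G+C=5 → Tm = 2(10)+4(5) = 40°C
Primer 2: A+T=8, G+C=8 → Tm = 2(8)+4(8) = 48°C
40°C vs 48°C → primer 2 is higher.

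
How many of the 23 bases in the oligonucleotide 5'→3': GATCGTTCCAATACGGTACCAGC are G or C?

T=5, A=6, C=7, G=5
G+C = 5 + 7 = 12

12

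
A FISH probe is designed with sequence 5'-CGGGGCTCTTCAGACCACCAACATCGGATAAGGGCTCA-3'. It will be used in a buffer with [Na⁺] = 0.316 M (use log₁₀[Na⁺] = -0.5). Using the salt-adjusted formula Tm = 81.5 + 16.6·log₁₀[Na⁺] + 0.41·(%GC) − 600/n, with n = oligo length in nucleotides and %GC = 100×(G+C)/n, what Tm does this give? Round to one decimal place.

81.1°C

Length n = 38. Scanning the sequence gives C=12, T=6, A=10, G=10.
G+C = 22, so %GC = 22/38 × 100 = 57.895%
Salt term: 16.6 × (-0.5) = -8.3
GC term: 0.41 × 57.895 = 23.737; length term: −600/38 = −15.789
Tm = 81.5 + (-8.3) + 23.737 − 15.789 = 81.148 → 81.1°C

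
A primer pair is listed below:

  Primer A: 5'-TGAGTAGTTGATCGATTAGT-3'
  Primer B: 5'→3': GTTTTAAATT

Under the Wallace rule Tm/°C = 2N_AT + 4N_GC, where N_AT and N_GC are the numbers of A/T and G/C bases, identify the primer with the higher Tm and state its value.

Primer A: A+T=13, G+C=7 → Tm = 2(13)+4(7) = 54°C
Primer B: A+T=9, G+C=1 → Tm = 2(9)+4(1) = 22°C
54°C vs 22°C → primer A is higher.

Primer A, 54°C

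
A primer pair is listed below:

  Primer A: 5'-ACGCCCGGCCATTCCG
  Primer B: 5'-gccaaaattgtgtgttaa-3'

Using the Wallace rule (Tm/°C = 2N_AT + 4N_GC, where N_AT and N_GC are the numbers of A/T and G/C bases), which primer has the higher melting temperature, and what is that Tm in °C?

Primer A: A+T=4, G+C=12 → Tm = 2(4)+4(12) = 56°C
Primer B: A+T=12, G+C=6 → Tm = 2(12)+4(6) = 48°C
56°C vs 48°C → primer A is higher.

Primer A, 56°C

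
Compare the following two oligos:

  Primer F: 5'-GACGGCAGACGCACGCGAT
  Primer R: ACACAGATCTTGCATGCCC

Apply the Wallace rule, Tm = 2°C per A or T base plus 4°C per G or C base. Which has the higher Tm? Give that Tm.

Primer F: A+T=6, G+C=13 → Tm = 2(6)+4(13) = 64°C
Primer R: A+T=9, G+C=10 → Tm = 2(9)+4(10) = 58°C
64°C vs 58°C → primer F is higher.

Primer F, 64°C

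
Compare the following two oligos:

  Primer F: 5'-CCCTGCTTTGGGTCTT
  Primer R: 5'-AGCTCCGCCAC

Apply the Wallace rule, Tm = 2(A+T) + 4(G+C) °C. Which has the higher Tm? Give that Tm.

Primer F, 50°C

Primer F: A+T=7, G+C=9 → Tm = 2(7)+4(9) = 50°C
Primer R: A+T=3, G+C=8 → Tm = 2(3)+4(8) = 38°C
50°C vs 38°C → primer F is higher.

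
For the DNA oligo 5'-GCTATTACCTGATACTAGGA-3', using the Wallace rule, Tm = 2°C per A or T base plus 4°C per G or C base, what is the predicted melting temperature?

56°C

Base counts: G=4, A=6, C=4, T=6
So N_AT = 12 and N_GC = 8.
Tm = 2(12) + 4(8) = 24 + 32 = 56°C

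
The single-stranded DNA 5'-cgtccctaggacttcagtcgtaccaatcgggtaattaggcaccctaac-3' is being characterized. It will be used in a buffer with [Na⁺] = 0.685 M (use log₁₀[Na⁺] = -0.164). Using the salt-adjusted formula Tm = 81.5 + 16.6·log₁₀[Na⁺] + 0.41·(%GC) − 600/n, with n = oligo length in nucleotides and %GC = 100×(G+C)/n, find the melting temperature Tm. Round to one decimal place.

Length n = 48. G=10, A=12, C=15, T=11
G+C = 25, so %GC = 25/48 × 100 = 52.083%
Salt term: 16.6 × (-0.164) = -2.722
GC term: 0.41 × 52.083 = 21.354; length term: −600/48 = −12.5
Tm = 81.5 + (-2.722) + 21.354 − 12.5 = 87.632 → 87.6°C

87.6°C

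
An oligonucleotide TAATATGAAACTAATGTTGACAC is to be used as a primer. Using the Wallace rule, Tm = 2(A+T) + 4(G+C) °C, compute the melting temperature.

58°C

Scanning the sequence gives T=7, G=3, C=3, A=10.
So N_AT = 17 and N_GC = 6.
Tm = 2(17) + 4(6) = 34 + 24 = 58°C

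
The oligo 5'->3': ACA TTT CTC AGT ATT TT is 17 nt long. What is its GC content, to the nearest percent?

24%

Counting bases: T=9, A=4, C=3, G=1
G+C = 1 + 3 = 4 out of 17 bases
%GC = 4/17 × 100 = 23.53% ≈ 24%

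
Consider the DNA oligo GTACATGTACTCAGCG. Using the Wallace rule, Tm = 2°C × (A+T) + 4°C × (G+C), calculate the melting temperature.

48°C

Scanning the sequence gives A=4, T=4, C=4, G=4.
So N_AT = 8 and N_GC = 8.
Tm = 2(8) + 4(8) = 16 + 32 = 48°C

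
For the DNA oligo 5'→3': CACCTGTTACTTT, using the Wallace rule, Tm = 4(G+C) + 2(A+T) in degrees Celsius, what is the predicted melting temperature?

36°C

Counting bases: A=2, C=4, T=6, G=1
A+T = 8, G+C = 5
Tm = 2×8 + 4×5 = 36°C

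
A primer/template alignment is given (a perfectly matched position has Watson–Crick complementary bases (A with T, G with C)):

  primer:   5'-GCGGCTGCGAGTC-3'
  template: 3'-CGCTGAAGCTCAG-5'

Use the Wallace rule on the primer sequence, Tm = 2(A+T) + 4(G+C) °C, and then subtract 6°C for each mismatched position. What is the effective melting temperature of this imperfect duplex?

Primer base counts: A=1, T=2, G=6, C=4 → A+T=3, G+C=10
Perfect-match Tm = 2(3) + 4(10) = 6 + 40 = 46°C
Mismatches (positions where the bases are not complementary): 2 (at positions 4, 7)
Effective Tm = 46 − 2×6 = 46 − 12 = 34°C

34°C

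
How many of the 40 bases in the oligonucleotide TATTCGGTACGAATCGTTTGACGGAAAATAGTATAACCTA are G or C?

14

G=8, T=12, C=6, A=14
G+C = 8 + 6 = 14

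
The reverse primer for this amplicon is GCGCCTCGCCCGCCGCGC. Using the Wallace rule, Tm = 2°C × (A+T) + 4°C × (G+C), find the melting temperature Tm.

70°C

Scanning the sequence gives C=11, G=6, T=1, A=0.
AT pairs contribute 1, GC pairs contribute 17.
Tm = 2(1) + 4(17) = 2 + 68 = 70°C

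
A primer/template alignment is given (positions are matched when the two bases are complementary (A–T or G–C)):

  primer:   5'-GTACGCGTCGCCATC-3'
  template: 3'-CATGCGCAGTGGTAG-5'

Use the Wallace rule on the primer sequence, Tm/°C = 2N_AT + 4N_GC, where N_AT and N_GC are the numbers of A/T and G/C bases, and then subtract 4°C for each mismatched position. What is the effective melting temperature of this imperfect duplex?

Primer base counts: A=2, T=3, G=4, C=6 → A+T=5, G+C=10
Perfect-match Tm = 2(5) + 4(10) = 10 + 40 = 50°C
Mismatches (positions where the bases are not complementary): 1 (at position 10)
Effective Tm = 50 − 1×4 = 50 − 4 = 46°C

46°C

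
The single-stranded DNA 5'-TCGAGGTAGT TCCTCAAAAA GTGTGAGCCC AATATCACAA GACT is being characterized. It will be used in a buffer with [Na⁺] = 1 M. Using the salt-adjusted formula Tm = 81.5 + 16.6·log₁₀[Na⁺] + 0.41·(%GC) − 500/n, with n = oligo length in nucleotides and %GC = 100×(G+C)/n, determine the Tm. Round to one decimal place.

87.8°C

Length n = 44. C=10, A=15, G=9, T=10
G+C = 19, so %GC = 19/44 × 100 = 43.182%
Salt term: 16.6 × (0) = 0
GC term: 0.41 × 43.182 = 17.705; length term: −500/44 = −11.364
Tm = 81.5 + (0) + 17.705 − 11.364 = 87.841 → 87.8°C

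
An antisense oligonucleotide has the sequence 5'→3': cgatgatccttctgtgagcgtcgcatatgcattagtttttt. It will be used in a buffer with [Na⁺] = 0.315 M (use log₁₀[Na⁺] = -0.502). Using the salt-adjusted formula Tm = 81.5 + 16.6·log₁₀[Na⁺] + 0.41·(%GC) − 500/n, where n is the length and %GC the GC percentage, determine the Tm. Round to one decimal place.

Length n = 41. C=8, T=17, G=9, A=7
G+C = 17, so %GC = 17/41 × 100 = 41.463%
Salt term: 16.6 × (-0.502) = -8.333
GC term: 0.41 × 41.463 = 17; length term: −500/41 = −12.195
Tm = 81.5 + (-8.333) + 17 − 12.195 = 77.972 → 78.0°C

78.0°C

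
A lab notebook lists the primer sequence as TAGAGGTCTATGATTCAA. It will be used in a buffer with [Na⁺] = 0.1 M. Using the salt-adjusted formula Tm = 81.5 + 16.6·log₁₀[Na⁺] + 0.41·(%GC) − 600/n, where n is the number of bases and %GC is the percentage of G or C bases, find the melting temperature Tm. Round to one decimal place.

45.2°C

Length n = 18. Base counts: G=4, A=6, T=6, C=2
G+C = 6, so %GC = 6/18 × 100 = 33.333%
Salt term: 16.6 × (-1) = -16.6
GC term: 0.41 × 33.333 = 13.667; length term: −600/18 = −33.333
Tm = 81.5 + (-16.6) + 13.667 − 33.333 = 45.234 → 45.2°C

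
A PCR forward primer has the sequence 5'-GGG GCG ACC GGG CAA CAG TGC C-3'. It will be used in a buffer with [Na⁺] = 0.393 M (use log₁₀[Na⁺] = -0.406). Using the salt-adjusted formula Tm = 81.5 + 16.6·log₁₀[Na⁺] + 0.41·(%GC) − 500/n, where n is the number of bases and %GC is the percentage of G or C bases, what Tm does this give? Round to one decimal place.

83.7°C

Length n = 22. A=4, G=10, T=1, C=7
G+C = 17, so %GC = 17/22 × 100 = 77.273%
Salt term: 16.6 × (-0.406) = -6.74
GC term: 0.41 × 77.273 = 31.682; length term: −500/22 = −22.727
Tm = 81.5 + (-6.74) + 31.682 − 22.727 = 83.715 → 83.7°C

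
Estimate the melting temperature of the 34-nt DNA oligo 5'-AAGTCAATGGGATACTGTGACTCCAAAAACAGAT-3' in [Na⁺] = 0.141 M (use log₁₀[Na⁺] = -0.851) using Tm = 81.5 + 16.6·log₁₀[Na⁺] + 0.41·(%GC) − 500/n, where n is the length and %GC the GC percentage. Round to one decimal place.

68.3°C

Length n = 34. Scanning the sequence gives C=6, T=7, A=14, G=7.
G+C = 13, so %GC = 13/34 × 100 = 38.235%
Salt term: 16.6 × (-0.851) = -14.127
GC term: 0.41 × 38.235 = 15.676; length term: −500/34 = −14.706
Tm = 81.5 + (-14.127) + 15.676 − 14.706 = 68.343 → 68.3°C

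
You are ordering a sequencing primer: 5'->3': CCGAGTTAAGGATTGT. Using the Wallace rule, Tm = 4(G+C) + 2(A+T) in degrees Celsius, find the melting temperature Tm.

46°C

Scanning the sequence gives T=5, C=2, A=4, G=5.
A+T = 9, G+C = 7
Tm = 2×9 + 4×7 = 46°C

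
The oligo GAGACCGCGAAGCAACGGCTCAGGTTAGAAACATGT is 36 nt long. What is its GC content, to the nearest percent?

53%

Scanning the sequence gives T=5, A=12, C=8, G=11.
G+C = 11 + 8 = 19 out of 36 bases
%GC = 19/36 × 100 = 52.78% ≈ 53%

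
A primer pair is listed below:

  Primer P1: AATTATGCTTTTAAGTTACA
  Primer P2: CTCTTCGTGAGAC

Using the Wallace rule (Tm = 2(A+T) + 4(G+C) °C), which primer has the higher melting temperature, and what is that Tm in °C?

Primer P1, 48°C

Primer P1: A+T=16, G+C=4 → Tm = 2(16)+4(4) = 48°C
Primer P2: A+T=6, G+C=7 → Tm = 2(6)+4(7) = 40°C
48°C vs 40°C → primer P1 is higher.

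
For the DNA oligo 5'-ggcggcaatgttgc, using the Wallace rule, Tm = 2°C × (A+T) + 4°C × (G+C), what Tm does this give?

46°C

G=6, C=3, A=2, T=3
AT pairs contribute 5, GC pairs contribute 9.
Tm = 2×5 + 4×9 = 46°C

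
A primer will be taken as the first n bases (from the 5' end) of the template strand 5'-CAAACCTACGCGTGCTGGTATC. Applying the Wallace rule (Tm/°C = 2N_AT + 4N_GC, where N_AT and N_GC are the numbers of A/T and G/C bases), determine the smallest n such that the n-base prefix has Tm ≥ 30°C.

First 9 bases: CAAACCTAC → Tm = 26°C (< 30°C)
First 10 bases: CAAACCTACG → Tm = 30°C (≥ 30°C)
Each additional base adds 2°C (A/T) or 4°C (G/C), so Tm is non-decreasing in n; n = 10 is the first length to reach 30°C.

n = 10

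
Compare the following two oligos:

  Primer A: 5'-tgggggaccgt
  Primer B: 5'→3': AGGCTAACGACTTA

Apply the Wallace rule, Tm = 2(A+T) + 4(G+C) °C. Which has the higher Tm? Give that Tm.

Primer B, 40°C

Primer A: A+T=3, G+C=8 → Tm = 2(3)+4(8) = 38°C
Primer B: A+T=8, G+C=6 → Tm = 2(8)+4(6) = 40°C
38°C vs 40°C → primer B is higher.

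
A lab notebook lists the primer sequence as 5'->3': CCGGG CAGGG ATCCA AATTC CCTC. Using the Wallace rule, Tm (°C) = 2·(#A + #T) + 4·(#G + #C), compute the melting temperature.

Base counts: A=5, C=9, T=4, G=6
A+T = 9, G+C = 15
Tm = 4·15 + 2·9 = 60 + 18 = 78°C

78°C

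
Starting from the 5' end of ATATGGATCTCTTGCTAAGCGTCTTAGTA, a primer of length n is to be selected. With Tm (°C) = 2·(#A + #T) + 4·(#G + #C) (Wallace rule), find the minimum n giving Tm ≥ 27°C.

n = 11

First 10 bases: ATATGGATCT → Tm = 26°C (< 27°C)
First 11 bases: ATATGGATCTC → Tm = 30°C (≥ 27°C)
Each additional base adds 2°C (A/T) or 4°C (G/C), so Tm is non-decreasing in n; n = 11 is the first length to reach 27°C.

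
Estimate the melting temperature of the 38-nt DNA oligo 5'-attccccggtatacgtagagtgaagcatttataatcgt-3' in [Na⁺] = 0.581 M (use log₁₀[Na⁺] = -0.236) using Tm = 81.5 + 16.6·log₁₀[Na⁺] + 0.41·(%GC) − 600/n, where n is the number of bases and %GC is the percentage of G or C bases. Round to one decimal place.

Length n = 38. Base counts: A=11, G=8, C=7, T=12
G+C = 15, so %GC = 15/38 × 100 = 39.474%
Salt term: 16.6 × (-0.236) = -3.918
GC term: 0.41 × 39.474 = 16.184; length term: −600/38 = −15.789
Tm = 81.5 + (-3.918) + 16.184 − 15.789 = 77.977 → 78.0°C

78.0°C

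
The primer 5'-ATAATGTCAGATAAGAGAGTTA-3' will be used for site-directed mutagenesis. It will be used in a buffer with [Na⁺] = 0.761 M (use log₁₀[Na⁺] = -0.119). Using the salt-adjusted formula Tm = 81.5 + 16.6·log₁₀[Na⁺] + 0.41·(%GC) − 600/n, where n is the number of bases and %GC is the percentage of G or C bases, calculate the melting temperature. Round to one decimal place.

Length n = 22. Counting bases: C=1, A=10, T=6, G=5
G+C = 6, so %GC = 6/22 × 100 = 27.273%
Salt term: 16.6 × (-0.119) = -1.975
GC term: 0.41 × 27.273 = 11.182; length term: −600/22 = −27.273
Tm = 81.5 + (-1.975) + 11.182 − 27.273 = 63.434 → 63.4°C

63.4°C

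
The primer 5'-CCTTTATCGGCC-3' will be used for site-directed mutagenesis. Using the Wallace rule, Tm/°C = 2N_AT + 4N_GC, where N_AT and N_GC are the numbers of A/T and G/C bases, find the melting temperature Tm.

38°C

G=2, T=4, C=5, A=1
A+T = 5, G+C = 7
Tm = 2(5) + 4(7) = 10 + 28 = 38°C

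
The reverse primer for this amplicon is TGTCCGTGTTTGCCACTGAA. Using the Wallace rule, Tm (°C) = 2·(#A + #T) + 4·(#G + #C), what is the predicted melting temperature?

60°C

T=7, G=5, C=5, A=3
A+T = 10, G+C = 10
Tm = 4·10 + 2·10 = 40 + 20 = 60°C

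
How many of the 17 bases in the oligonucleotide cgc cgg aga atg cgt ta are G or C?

Counting bases: C=4, T=3, A=4, G=6
Total G or C: 6 + 4 = 10

10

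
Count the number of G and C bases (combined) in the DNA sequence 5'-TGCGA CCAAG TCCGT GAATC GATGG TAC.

Base counts: C=7, G=8, T=6, A=7
G+C = 8 + 7 = 15

15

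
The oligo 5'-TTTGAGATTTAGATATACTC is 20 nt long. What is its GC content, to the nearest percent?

25%

Counting bases: A=6, C=2, T=9, G=3
G+C = 3 + 2 = 5 out of 20 bases
%GC = 5/20 × 100 = 25% ≈ 25%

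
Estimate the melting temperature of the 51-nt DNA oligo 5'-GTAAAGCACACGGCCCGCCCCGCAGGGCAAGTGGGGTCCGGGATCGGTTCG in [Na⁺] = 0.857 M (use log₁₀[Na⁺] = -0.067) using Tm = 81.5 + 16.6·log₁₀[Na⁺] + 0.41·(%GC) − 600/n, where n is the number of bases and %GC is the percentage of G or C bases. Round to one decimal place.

97.6°C

Length n = 51. Scanning the sequence gives T=6, A=9, G=20, C=16.
G+C = 36, so %GC = 36/51 × 100 = 70.588%
Salt term: 16.6 × (-0.067) = -1.112
GC term: 0.41 × 70.588 = 28.941; length term: −600/51 = −11.765
Tm = 81.5 + (-1.112) + 28.941 − 11.765 = 97.564 → 97.6°C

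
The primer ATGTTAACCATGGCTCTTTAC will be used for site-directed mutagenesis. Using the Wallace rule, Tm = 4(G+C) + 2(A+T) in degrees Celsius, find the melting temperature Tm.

Base counts: A=5, T=8, C=5, G=3
AT pairs contribute 13, GC pairs contribute 8.
Tm = 2×13 + 4×8 = 58°C

58°C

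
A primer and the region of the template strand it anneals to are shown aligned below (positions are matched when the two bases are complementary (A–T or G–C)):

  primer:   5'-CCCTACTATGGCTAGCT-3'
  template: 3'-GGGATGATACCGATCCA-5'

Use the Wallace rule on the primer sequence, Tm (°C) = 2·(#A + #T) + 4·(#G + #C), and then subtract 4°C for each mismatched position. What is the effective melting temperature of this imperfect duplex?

48°C

Primer base counts: A=3, T=5, G=3, C=6 → A+T=8, G+C=9
Perfect-match Tm = 2(8) + 4(9) = 16 + 36 = 52°C
Mismatches (positions where the bases are not complementary): 1 (at position 16)
Effective Tm = 52 − 1×4 = 52 − 4 = 48°C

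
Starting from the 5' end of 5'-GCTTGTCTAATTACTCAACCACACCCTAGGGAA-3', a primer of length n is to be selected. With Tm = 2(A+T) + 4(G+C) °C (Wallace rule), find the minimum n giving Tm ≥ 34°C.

n = 13

First 12 bases: GCTTGTCTAATT → Tm = 32°C (< 34°C)
First 13 bases: GCTTGTCTAATTA → Tm = 34°C (≥ 34°C)
Each additional base adds 2°C (A/T) or 4°C (G/C), so Tm is non-decreasing in n; n = 13 is the first length to reach 34°C.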